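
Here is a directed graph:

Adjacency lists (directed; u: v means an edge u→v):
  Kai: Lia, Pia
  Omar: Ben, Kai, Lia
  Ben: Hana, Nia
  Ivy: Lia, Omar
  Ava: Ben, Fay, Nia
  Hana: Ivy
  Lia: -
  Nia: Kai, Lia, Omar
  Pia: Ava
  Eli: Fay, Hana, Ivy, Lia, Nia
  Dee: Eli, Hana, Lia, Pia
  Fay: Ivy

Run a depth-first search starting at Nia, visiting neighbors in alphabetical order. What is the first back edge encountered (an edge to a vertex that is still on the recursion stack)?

DFS from Nia (visiting neighbors in alphabetical order); mark gray on enter, black on exit:
Nia gray
  Kai gray
    Lia gray
    Lia black
    Pia gray
      Ava gray
        Ben gray
          Hana gray
            Ivy gray
              Ivy→Lia: Lia black — skip
              Omar gray
                Omar→Ben: Ben is gray → back edge
First back edge: Omar → Ben.

Omar->Ben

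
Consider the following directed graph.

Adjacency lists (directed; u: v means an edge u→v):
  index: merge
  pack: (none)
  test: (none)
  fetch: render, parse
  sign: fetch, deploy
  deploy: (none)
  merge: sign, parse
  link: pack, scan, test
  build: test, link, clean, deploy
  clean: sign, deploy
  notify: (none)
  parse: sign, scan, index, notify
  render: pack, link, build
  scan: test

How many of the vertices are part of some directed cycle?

A vertex is on a directed cycle iff it belongs to a strongly connected component of size ≥ 2 (or has a self-loop).
The vertices on cycles are {sign, build, clean, fetch, index, merge, parse, render} — 8 in total.

8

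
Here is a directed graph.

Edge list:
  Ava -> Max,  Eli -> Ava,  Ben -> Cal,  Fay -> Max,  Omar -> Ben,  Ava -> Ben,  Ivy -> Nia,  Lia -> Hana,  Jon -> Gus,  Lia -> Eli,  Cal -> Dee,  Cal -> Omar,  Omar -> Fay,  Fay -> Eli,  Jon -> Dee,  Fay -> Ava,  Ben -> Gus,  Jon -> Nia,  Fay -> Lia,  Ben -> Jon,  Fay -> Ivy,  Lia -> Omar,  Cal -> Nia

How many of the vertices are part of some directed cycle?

7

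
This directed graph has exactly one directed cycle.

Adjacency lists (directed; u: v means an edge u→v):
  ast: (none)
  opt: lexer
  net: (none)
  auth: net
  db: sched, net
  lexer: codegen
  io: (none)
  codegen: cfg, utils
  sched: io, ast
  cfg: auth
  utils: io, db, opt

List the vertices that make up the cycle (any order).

DFS with gray/black marking from codegen:
codegen gray
  cfg gray
    auth gray
      net gray
      net black
    auth black
  cfg black
  utils gray
    io gray
    io black
    db gray
      sched gray
        sched→io: io black — skip
        ast gray
        ast black
      sched black
      db→net: net black — skip
    db black
    opt gray
      lexer gray
        lexer→codegen: codegen is gray → back edge
Back edge closes the cycle codegen → utils → opt → lexer → codegen; its vertices are {opt, lexer, utils, codegen}.

opt, lexer, utils, codegen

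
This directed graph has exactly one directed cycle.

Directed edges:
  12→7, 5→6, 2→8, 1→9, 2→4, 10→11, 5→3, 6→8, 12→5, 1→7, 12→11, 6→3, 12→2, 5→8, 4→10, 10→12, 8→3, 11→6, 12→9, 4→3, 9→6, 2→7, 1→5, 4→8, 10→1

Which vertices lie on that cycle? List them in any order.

2, 4, 10, 12

DFS with gray/black marking from 10:
10 gray
  1 gray
    7 gray
    7 black
    9 gray
      6 gray
        8 gray
          3 gray
          3 black
        8 black
        6→3: 3 black — skip
      6 black
    9 black
    5 gray
      5→8: 8 black — skip
      5→3: 3 black — skip
      5→6: 6 black — skip
    5 black
  1 black
  11 gray
    11→6: 6 black — skip
  11 black
  12 gray
    12→7: 7 black — skip
    12→9: 9 black — skip
    12→5: 5 black — skip
    2 gray
      2→8: 8 black — skip
      4 gray
        4→3: 3 black — skip
        4→10: 10 is gray → back edge
Back edge closes the cycle 10 → 12 → 2 → 4 → 10; its vertices are {2, 4, 10, 12}.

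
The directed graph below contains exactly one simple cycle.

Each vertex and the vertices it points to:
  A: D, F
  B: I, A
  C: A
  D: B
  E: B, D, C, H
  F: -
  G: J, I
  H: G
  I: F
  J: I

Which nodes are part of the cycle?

DFS with gray/black marking from D:
D gray
  B gray
    I gray
      F gray
      F black
    I black
    A gray
      A→D: D is gray → back edge
Back edge closes the cycle D → B → A → D; its vertices are {A, B, D}.

A, B, D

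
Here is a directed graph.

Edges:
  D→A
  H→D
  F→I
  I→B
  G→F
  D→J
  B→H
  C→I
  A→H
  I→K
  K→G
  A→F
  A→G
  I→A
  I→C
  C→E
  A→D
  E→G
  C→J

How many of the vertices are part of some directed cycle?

A vertex is on a directed cycle iff it belongs to a strongly connected component of size ≥ 2 (or has a self-loop).
The vertices on cycles are {A, B, C, D, E, F, G, H, I, K} — 10 in total.

10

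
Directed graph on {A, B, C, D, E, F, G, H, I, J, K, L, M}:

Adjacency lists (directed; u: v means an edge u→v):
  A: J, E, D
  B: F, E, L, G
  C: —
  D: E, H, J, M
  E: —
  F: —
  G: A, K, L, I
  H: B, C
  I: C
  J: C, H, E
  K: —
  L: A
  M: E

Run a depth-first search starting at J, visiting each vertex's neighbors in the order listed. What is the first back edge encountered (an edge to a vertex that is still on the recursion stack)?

DFS from J (visiting each vertex's neighbors in the order listed); mark gray on enter, black on exit:
J gray
  C gray
  C black
  H gray
    B gray
      F gray
      F black
      E gray
      E black
      L gray
        A gray
          A→J: J is gray → back edge
First back edge: A → J.

A→J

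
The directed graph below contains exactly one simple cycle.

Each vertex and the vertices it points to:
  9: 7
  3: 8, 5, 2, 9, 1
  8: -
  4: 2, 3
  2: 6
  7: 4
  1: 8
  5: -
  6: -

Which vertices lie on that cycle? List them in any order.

3, 4, 7, 9

DFS with gray/black marking from 4:
4 gray
  2 gray
    6 gray
    6 black
  2 black
  3 gray
    8 gray
    8 black
    5 gray
    5 black
    3→2: 2 black — skip
    9 gray
      7 gray
        7→4: 4 is gray → back edge
Back edge closes the cycle 4 → 3 → 9 → 7 → 4; its vertices are {3, 4, 7, 9}.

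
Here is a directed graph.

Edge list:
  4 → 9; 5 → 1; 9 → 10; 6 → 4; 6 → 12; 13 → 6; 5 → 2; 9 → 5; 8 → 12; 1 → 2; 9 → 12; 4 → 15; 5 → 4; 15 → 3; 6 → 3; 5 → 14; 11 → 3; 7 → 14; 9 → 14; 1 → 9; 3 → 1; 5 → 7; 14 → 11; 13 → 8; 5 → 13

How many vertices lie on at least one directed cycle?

A vertex is on a directed cycle iff it belongs to a strongly connected component of size ≥ 2 (or has a self-loop).
The vertices on cycles are {1, 3, 4, 5, 6, 7, 9, 11, 13, 14, 15} — 11 in total.

11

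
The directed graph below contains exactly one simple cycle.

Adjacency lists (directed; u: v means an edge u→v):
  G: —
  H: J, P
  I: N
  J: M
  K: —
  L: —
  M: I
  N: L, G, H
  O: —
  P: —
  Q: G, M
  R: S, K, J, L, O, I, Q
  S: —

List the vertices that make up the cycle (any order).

H, I, J, M, N

DFS with gray/black marking from I:
I gray
  N gray
    L gray
    L black
    G gray
    G black
    H gray
      J gray
        M gray
          M→I: I is gray → back edge
Back edge closes the cycle I → N → H → J → M → I; its vertices are {H, I, J, M, N}.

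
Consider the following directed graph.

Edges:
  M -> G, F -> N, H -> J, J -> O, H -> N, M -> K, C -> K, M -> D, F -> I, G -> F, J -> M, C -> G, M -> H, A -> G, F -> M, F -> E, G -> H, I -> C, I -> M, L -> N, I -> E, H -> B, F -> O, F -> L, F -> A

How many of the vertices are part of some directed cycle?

A vertex is on a directed cycle iff it belongs to a strongly connected component of size ≥ 2 (or has a self-loop).
The vertices on cycles are {A, C, F, G, H, I, J, M} — 8 in total.

8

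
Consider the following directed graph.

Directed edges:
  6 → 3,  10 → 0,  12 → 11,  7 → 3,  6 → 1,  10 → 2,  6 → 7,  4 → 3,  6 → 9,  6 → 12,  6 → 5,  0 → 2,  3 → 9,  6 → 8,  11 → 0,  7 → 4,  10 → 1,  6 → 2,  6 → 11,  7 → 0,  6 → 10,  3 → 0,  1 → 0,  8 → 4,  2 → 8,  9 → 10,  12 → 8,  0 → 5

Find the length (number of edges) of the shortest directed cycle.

For each vertex v, BFS finds the shortest path from v back to v.
The shortest such closed walk is 8 → 4 → 3 → 0 → 2 → 8, length 5.

5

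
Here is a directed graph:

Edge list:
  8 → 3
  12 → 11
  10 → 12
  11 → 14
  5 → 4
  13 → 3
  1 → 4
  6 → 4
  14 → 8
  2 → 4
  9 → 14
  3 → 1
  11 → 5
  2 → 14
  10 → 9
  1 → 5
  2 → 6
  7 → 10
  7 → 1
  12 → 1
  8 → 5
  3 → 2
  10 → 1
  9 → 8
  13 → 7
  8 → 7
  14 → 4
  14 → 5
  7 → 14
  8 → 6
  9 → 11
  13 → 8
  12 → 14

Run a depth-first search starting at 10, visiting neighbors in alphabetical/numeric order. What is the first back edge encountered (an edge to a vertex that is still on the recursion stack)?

14→8

DFS from 10 (visiting neighbors in alphabetical/numeric order); mark gray on enter, black on exit:
10 gray
  1 gray
    4 gray
    4 black
    5 gray
      5→4: 4 black — skip
    5 black
  1 black
  9 gray
    8 gray
      3 gray
        3→1: 1 black — skip
        2 gray
          2→4: 4 black — skip
          6 gray
            6→4: 4 black — skip
          6 black
          14 gray
            14→4: 4 black — skip
            14→5: 5 black — skip
            14→8: 8 is gray → back edge
First back edge: 14 → 8.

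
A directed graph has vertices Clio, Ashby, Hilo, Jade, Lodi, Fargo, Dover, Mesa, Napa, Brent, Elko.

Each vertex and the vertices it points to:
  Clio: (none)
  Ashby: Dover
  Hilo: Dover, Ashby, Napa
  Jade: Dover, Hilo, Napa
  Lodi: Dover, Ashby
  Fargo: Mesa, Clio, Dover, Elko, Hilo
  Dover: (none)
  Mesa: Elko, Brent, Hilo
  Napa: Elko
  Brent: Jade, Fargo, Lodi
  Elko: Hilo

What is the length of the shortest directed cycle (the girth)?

3

For each vertex v, BFS finds the shortest path from v back to v.
The shortest such closed walk is Mesa → Brent → Fargo → Mesa, length 3.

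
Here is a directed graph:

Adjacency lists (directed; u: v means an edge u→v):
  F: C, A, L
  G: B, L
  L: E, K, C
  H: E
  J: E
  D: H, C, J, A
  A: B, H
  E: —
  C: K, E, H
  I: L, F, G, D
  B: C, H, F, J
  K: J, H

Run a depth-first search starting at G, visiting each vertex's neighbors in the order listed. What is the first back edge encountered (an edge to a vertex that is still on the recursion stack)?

DFS from G (visiting each vertex's neighbors in the order listed); mark gray on enter, black on exit:
G gray
  B gray
    C gray
      K gray
        J gray
          E gray
          E black
        J black
        H gray
          H→E: E black — skip
        H black
      K black
      C→E: E black — skip
      C→H: H black — skip
    C black
    B→H: H black — skip
    F gray
      F→C: C black — skip
      A gray
        A→B: B is gray → back edge
First back edge: A → B.

A->B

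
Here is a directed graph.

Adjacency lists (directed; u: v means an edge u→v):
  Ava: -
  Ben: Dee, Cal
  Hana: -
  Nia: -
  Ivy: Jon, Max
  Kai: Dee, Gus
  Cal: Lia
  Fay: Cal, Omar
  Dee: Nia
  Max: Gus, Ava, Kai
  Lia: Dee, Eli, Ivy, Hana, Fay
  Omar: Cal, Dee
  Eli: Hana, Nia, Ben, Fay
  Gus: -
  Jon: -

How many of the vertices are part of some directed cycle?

6

A vertex is on a directed cycle iff it belongs to a strongly connected component of size ≥ 2 (or has a self-loop).
The vertices on cycles are {Ben, Cal, Eli, Fay, Lia, Omar} — 6 in total.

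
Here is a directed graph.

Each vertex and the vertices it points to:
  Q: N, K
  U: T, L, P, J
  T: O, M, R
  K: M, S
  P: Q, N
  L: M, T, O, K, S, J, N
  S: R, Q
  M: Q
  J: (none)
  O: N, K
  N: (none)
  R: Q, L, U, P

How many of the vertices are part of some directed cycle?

10

A vertex is on a directed cycle iff it belongs to a strongly connected component of size ≥ 2 (or has a self-loop).
The vertices on cycles are {K, L, M, O, P, Q, R, S, T, U} — 10 in total.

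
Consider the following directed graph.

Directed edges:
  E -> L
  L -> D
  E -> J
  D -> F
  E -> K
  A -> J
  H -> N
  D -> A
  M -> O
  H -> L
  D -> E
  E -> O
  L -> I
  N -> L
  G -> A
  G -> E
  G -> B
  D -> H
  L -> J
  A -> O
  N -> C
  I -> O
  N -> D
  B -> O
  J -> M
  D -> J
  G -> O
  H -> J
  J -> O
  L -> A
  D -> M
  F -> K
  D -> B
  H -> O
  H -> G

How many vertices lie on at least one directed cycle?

A vertex is on a directed cycle iff it belongs to a strongly connected component of size ≥ 2 (or has a self-loop).
The vertices on cycles are {D, E, G, H, L, N} — 6 in total.

6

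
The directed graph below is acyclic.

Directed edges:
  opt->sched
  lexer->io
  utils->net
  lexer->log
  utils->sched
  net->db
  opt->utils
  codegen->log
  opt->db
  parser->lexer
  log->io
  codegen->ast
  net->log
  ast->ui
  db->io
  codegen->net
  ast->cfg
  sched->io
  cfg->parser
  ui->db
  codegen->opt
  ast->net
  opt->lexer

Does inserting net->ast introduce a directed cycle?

Adding net→ast creates a cycle iff ast can already reach net.
Path from ast: ast → net.
So ast → … → net → ast is a cycle.

Yes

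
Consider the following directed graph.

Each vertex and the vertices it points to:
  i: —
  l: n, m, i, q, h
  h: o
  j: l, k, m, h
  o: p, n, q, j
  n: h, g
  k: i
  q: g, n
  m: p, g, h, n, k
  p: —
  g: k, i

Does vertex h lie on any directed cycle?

Yes

h is on a cycle iff h can reach itself via ≥1 edge.
h → o → n → h — yes.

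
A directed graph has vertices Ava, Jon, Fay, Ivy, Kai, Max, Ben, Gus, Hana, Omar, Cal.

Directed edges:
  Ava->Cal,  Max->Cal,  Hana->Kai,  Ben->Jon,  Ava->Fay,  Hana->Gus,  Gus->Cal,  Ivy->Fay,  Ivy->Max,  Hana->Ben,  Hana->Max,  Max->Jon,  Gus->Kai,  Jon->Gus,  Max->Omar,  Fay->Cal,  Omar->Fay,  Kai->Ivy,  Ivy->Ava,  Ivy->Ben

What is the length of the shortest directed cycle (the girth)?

For each vertex v, BFS finds the shortest path from v back to v.
The shortest such closed walk is Gus → Kai → Ivy → Max → Jon → Gus, length 5.

5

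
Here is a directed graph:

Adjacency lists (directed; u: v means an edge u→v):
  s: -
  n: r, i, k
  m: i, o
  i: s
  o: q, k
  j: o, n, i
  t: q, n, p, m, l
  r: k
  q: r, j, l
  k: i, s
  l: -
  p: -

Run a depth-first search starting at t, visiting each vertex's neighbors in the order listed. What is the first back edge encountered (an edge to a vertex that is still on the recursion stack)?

o->q

DFS from t (visiting each vertex's neighbors in the order listed); mark gray on enter, black on exit:
t gray
  q gray
    r gray
      k gray
        i gray
          s gray
          s black
        i black
        k→s: s black — skip
      k black
    r black
    j gray
      o gray
        o→q: q is gray → back edge
First back edge: o → q.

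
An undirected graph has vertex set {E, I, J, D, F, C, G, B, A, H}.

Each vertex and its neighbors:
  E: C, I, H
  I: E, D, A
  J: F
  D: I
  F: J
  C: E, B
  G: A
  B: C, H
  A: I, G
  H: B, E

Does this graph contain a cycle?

Yes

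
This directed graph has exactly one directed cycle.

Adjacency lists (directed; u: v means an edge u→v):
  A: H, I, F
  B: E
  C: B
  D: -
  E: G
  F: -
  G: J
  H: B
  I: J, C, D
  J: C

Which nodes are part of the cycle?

B, C, E, G, J

DFS with gray/black marking from C:
C gray
  B gray
    E gray
      G gray
        J gray
          J→C: C is gray → back edge
Back edge closes the cycle C → B → E → G → J → C; its vertices are {B, C, E, G, J}.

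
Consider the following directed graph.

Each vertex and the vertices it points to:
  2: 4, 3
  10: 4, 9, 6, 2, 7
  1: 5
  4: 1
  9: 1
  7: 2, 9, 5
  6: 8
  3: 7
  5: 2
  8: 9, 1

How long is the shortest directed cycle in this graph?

3

For each vertex v, BFS finds the shortest path from v back to v.
The shortest such closed walk is 2 → 3 → 7 → 2, length 3.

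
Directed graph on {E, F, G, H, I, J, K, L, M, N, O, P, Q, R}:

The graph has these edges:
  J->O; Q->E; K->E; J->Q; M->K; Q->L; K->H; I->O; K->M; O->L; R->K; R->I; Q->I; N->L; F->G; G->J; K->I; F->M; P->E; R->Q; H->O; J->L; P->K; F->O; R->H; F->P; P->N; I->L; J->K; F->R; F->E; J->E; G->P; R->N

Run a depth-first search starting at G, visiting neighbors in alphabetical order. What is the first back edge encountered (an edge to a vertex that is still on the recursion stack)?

M->K

DFS from G (visiting neighbors in alphabetical order); mark gray on enter, black on exit:
G gray
  J gray
    E gray
    E black
    K gray
      K→E: E black — skip
      H gray
        O gray
          L gray
          L black
        O black
      H black
      I gray
        I→L: L black — skip
        I→O: O black — skip
      I black
      M gray
        M→K: K is gray → back edge
First back edge: M → K.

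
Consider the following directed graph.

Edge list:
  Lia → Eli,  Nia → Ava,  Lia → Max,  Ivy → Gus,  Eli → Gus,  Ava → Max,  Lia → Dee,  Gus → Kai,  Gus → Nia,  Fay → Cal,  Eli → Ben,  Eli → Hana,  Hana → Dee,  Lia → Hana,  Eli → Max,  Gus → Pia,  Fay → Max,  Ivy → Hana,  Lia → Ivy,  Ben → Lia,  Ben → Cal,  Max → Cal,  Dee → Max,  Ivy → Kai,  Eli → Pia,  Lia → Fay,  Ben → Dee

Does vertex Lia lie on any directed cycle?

Lia is on a cycle iff Lia can reach itself via ≥1 edge.
Lia → Eli → Ben → Lia — yes.

Yes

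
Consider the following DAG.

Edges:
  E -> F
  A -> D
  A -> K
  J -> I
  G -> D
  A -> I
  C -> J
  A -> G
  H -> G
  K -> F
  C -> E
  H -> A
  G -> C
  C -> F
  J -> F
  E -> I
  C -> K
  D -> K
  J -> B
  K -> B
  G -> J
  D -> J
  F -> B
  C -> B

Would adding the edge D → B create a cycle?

No

Adding D→B creates a cycle iff B can already reach D.
Explore from B: no path reaches D. The graph stays acyclic.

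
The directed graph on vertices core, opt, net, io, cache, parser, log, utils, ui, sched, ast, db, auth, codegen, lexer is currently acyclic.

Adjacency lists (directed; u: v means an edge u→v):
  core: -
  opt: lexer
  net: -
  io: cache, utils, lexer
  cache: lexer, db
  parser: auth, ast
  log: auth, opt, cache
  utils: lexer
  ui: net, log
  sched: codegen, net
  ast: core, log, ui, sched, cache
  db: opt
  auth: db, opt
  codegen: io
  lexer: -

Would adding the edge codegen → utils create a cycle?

Adding codegen→utils creates a cycle iff utils can already reach codegen.
Explore from utils: no path reaches codegen. The graph stays acyclic.

No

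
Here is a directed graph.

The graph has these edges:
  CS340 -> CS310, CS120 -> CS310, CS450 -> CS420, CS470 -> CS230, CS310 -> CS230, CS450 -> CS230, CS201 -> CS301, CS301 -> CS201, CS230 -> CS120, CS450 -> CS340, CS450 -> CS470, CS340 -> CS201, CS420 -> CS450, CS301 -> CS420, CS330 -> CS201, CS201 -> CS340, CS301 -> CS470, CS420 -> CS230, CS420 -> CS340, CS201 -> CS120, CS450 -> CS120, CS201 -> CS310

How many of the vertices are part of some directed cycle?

A vertex is on a directed cycle iff it belongs to a strongly connected component of size ≥ 2 (or has a self-loop).
The vertices on cycles are {CS120, CS201, CS230, CS301, CS310, CS340, CS420, CS450} — 8 in total.

8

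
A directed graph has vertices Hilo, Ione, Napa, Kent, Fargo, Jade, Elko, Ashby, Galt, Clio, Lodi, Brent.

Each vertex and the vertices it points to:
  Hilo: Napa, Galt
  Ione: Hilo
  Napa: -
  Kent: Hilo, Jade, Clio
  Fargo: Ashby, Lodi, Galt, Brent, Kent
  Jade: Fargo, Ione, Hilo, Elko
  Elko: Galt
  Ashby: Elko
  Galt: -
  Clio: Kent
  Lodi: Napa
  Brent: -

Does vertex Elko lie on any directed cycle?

Elko lies on a cycle iff there is a path from Elko back to itself.
Exploring from Elko, it never reaches itself; equivalently, its strongly connected component is a singleton.

No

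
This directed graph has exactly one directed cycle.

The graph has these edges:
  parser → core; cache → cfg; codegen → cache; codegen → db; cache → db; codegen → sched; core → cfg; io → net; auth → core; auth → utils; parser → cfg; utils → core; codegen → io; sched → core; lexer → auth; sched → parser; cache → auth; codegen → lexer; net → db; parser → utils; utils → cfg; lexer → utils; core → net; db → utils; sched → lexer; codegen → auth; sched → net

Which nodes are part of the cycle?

db, net, core, utils

DFS with gray/black marking from net:
net gray
  db gray
    utils gray
      core gray
        cfg gray
        cfg black
        core→net: net is gray → back edge
Back edge closes the cycle net → db → utils → core → net; its vertices are {db, net, core, utils}.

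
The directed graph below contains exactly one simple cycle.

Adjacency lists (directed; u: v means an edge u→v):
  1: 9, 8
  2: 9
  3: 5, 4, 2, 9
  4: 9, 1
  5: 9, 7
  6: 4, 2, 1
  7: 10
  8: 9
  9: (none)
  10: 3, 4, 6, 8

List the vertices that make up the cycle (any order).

3, 5, 7, 10

DFS with gray/black marking from 7:
7 gray
  10 gray
    3 gray
      5 gray
        9 gray
        9 black
        5→7: 7 is gray → back edge
Back edge closes the cycle 7 → 10 → 3 → 5 → 7; its vertices are {3, 5, 7, 10}.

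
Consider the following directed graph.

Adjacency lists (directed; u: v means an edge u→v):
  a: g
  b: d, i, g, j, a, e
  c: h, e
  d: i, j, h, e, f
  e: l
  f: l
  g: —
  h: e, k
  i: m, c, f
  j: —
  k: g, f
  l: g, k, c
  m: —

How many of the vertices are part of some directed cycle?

6

A vertex is on a directed cycle iff it belongs to a strongly connected component of size ≥ 2 (or has a self-loop).
The vertices on cycles are {c, e, f, h, k, l} — 6 in total.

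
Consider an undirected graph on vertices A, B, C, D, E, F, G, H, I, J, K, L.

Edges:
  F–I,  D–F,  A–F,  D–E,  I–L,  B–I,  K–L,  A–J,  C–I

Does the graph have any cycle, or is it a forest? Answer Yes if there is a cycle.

No

DFS, tracking each vertex's parent; an edge to a visited non-parent vertex closes a cycle.
Start from F:
visit F (parent –)
  visit A (parent F)
    A–F: parent, skip
    visit J (parent A)
      J–A: parent, skip
  visit D (parent F)
    visit E (parent D)
      E–D: parent, skip
    D–F: parent, skip
  visit I (parent F)
    visit C (parent I)
      C–I: parent, skip
    I–F: parent, skip
    visit B (parent I)
      B–I: parent, skip
    visit L (parent I)
      visit K (parent L)
        K–L: parent, skip
      L–I: parent, skip
visit G (parent –)
visit H (parent –)
No non-parent visited neighbor found — the graph is a forest.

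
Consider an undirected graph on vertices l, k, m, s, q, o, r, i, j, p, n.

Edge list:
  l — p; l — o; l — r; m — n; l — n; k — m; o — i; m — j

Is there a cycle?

DFS, tracking each vertex's parent; an edge to a visited non-parent vertex closes a cycle.
Start from l:
visit l (parent –)
  visit n (parent l)
    visit m (parent n)
      m–n: parent, skip
      visit j (parent m)
        j–m: parent, skip
      visit k (parent m)
        k–m: parent, skip
    n–l: parent, skip
  visit o (parent l)
    o–l: parent, skip
    visit i (parent o)
      i–o: parent, skip
  visit p (parent l)
    p–l: parent, skip
  visit r (parent l)
    r–l: parent, skip
visit s (parent –)
visit q (parent –)
No non-parent visited neighbor found — the graph is a forest.

No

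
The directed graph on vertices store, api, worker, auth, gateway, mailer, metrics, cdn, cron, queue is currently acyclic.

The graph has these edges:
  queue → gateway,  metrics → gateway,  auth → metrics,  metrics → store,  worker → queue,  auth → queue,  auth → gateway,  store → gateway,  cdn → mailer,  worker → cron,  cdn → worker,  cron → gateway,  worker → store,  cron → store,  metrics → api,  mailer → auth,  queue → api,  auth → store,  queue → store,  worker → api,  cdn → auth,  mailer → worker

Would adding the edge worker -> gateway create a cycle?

No

Adding worker→gateway creates a cycle iff gateway can already reach worker.
Explore from gateway: no path reaches worker. The graph stays acyclic.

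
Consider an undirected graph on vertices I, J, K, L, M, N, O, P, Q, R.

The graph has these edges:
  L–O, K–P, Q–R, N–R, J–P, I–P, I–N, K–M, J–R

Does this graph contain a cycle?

Yes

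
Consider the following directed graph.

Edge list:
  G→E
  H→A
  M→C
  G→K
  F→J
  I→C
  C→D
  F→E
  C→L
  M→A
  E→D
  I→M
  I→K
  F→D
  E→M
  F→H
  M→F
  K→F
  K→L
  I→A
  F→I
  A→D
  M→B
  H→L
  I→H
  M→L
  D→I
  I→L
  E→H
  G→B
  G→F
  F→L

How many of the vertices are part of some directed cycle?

9

A vertex is on a directed cycle iff it belongs to a strongly connected component of size ≥ 2 (or has a self-loop).
The vertices on cycles are {A, C, D, E, F, H, I, K, M} — 9 in total.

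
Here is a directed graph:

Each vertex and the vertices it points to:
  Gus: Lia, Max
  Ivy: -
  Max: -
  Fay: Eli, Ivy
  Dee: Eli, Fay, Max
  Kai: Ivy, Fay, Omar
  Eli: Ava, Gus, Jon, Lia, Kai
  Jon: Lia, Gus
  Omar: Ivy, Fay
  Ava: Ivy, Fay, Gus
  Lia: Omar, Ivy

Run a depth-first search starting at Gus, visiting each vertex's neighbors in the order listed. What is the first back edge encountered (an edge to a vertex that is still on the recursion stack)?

Ava->Fay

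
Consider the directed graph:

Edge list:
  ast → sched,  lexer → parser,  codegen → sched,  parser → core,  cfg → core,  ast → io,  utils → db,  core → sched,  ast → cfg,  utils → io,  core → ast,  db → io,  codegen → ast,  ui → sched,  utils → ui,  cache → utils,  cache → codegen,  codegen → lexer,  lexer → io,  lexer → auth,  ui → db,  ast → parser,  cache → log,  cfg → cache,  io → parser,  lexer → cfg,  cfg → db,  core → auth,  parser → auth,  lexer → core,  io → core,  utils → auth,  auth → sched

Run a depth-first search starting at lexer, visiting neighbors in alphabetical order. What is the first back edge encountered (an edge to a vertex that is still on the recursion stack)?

DFS from lexer (visiting neighbors in alphabetical order); mark gray on enter, black on exit:
lexer gray
  auth gray
    sched gray
    sched black
  auth black
  cfg gray
    cache gray
      codegen gray
        ast gray
          ast→cfg: cfg is gray → back edge
First back edge: ast → cfg.

ast->cfg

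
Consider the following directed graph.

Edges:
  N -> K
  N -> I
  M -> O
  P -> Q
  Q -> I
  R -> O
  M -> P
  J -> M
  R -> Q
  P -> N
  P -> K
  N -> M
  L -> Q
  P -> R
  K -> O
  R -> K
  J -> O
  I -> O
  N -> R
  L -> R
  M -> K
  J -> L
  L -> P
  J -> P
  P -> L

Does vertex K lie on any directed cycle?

K lies on a cycle iff there is a path from K back to itself.
Exploring from K, it never reaches itself; equivalently, its strongly connected component is a singleton.

No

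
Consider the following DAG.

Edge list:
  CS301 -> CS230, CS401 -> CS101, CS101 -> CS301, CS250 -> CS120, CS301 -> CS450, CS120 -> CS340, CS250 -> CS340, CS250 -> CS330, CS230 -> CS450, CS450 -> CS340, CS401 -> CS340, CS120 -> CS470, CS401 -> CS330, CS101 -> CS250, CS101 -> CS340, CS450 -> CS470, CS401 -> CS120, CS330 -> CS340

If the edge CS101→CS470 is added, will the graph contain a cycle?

Adding CS101→CS470 creates a cycle iff CS470 can already reach CS101.
Explore from CS470: no path reaches CS101. The graph stays acyclic.

No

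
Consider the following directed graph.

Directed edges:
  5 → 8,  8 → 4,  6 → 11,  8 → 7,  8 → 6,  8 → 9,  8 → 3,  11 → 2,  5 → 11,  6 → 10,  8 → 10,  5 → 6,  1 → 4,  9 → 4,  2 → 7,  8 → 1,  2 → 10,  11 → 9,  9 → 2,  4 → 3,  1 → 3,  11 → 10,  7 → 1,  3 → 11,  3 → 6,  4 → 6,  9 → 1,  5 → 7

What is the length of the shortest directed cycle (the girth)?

For each vertex v, BFS finds the shortest path from v back to v.
The shortest such closed walk is 9 → 4 → 3 → 11 → 9, length 4.

4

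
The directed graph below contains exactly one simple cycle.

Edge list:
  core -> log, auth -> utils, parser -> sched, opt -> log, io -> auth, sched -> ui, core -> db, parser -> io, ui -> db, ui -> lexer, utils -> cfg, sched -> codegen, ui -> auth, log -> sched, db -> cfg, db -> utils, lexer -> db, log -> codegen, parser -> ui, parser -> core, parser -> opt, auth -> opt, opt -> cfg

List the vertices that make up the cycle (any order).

ui, log, opt, auth, sched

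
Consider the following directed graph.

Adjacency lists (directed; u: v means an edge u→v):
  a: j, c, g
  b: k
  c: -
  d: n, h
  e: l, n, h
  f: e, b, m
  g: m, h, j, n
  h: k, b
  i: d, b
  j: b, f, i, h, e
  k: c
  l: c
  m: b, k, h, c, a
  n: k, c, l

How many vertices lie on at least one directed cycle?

5

A vertex is on a directed cycle iff it belongs to a strongly connected component of size ≥ 2 (or has a self-loop).
The vertices on cycles are {a, f, g, j, m} — 5 in total.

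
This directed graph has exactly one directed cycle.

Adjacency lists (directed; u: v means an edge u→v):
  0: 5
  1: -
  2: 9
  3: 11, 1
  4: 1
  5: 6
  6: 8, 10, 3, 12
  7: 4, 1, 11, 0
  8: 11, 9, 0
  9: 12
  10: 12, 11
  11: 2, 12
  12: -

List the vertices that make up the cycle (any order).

0, 5, 6, 8

DFS with gray/black marking from 0:
0 gray
  5 gray
    6 gray
      8 gray
        11 gray
          2 gray
            9 gray
              12 gray
              12 black
            9 black
          2 black
          11→12: 12 black — skip
        11 black
        8→9: 9 black — skip
        8→0: 0 is gray → back edge
Back edge closes the cycle 0 → 5 → 6 → 8 → 0; its vertices are {0, 5, 6, 8}.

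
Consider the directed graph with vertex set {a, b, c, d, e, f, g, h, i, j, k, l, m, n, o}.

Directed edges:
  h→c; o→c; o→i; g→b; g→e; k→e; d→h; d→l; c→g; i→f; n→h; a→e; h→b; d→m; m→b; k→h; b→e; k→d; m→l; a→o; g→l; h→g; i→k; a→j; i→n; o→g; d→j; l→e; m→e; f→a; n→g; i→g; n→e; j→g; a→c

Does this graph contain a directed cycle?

DFS with white/gray/black marking, starting from j:
j gray
  g gray
    b gray
      e gray
      e black
    b black
    l gray
      l→e: e black — skip
    l black
    g→e: e black — skip
  g black
j black
a gray
  o gray
    c gray
      c→g: g black — skip
    c black
    o→g: g black — skip
    i gray
      k gray
        d gray
          h gray
            h→g: g black — skip
            h→b: b black — skip
            h→c: c black — skip
          h black
          d→l: l black — skip
          m gray
            m→e: e black — skip
            m→l: l black — skip
            m→b: b black — skip
          m black
          d→j: j black — skip
        d black
        k→e: e black — skip
        k→h: h black — skip
      k black
      n gray
        n→e: e black — skip
        n→g: g black — skip
        n→h: h black — skip
      n black
      i→g: g black — skip
      f gray
        f→a: a is gray → back edge
Back edge found, so a cycle exists: a → o → i → f → a.

Yes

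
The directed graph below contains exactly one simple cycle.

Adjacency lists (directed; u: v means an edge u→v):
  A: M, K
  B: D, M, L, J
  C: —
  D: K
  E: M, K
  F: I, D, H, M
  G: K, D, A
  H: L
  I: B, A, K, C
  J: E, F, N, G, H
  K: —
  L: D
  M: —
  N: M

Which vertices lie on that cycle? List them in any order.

B, F, I, J

DFS with gray/black marking from J:
J gray
  E gray
    M gray
    M black
    K gray
    K black
  E black
  F gray
    I gray
      B gray
        D gray
          D→K: K black — skip
        D black
        B→M: M black — skip
        L gray
          L→D: D black — skip
        L black
        B→J: J is gray → back edge
Back edge closes the cycle J → F → I → B → J; its vertices are {B, F, I, J}.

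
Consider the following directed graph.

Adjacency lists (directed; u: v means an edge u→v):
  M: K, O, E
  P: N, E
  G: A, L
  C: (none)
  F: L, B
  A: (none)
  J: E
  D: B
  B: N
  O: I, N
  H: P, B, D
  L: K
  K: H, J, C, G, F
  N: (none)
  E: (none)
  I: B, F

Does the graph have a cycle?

DFS with white/gray/black marking, starting from O:
O gray
  I gray
    B gray
      N gray
      N black
    B black
    F gray
      L gray
        K gray
          H gray
            P gray
              P→N: N black — skip
              E gray
              E black
            P black
            H→B: B black — skip
            D gray
              D→B: B black — skip
            D black
          H black
          J gray
            J→E: E black — skip
          J black
          C gray
          C black
          G gray
            A gray
            A black
            G→L: L is gray → back edge
Back edge found, so a cycle exists: L → K → G → L.

Yes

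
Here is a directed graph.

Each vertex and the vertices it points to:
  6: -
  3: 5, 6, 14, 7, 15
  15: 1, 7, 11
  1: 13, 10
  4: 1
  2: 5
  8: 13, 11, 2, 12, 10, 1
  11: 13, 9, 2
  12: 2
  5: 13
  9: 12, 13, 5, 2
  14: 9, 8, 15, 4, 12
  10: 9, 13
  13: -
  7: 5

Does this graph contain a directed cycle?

DFS with white/gray/black marking, starting from 2:
2 gray
  5 gray
    13 gray
    13 black
  5 black
2 black
6 gray
6 black
3 gray
  3→5: 5 black — skip
  3→6: 6 black — skip
  14 gray
    9 gray
      12 gray
        12→2: 2 black — skip
      12 black
      9→13: 13 black — skip
      9→5: 5 black — skip
      9→2: 2 black — skip
    9 black
    8 gray
      8→13: 13 black — skip
      11 gray
        11→13: 13 black — skip
        11→9: 9 black — skip
        11→2: 2 black — skip
      11 black
      8→2: 2 black — skip
      8→12: 12 black — skip
      10 gray
        10→9: 9 black — skip
        10→13: 13 black — skip
      10 black
      1 gray
        1→13: 13 black — skip
        1→10: 10 black — skip
      1 black
    8 black
    15 gray
      15→1: 1 black — skip
      7 gray
        7→5: 5 black — skip
      7 black
      15→11: 11 black — skip
    15 black
    4 gray
      4→1: 1 black — skip
    4 black
    14→12: 12 black — skip
  14 black
  3→7: 7 black — skip
  3→15: 15 black — skip
3 black
Every edge goes to a white or black vertex — no back edge, so the graph is acyclic.

No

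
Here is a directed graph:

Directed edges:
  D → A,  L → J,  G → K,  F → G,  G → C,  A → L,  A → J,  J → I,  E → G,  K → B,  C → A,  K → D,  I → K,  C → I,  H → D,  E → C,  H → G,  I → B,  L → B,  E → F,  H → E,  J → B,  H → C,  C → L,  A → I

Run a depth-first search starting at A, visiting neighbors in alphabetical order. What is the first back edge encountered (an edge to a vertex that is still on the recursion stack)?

DFS from A (visiting neighbors in alphabetical order); mark gray on enter, black on exit:
A gray
  I gray
    B gray
    B black
    K gray
      K→B: B black — skip
      D gray
        D→A: A is gray → back edge
First back edge: D → A.

D→A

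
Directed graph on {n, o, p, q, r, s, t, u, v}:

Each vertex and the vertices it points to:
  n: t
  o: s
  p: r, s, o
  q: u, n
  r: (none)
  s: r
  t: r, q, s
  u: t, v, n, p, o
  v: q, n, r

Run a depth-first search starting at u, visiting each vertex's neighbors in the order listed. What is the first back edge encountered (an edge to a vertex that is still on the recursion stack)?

DFS from u (visiting each vertex's neighbors in the order listed); mark gray on enter, black on exit:
u gray
  t gray
    r gray
    r black
    q gray
      q→u: u is gray → back edge
First back edge: q → u.

q→u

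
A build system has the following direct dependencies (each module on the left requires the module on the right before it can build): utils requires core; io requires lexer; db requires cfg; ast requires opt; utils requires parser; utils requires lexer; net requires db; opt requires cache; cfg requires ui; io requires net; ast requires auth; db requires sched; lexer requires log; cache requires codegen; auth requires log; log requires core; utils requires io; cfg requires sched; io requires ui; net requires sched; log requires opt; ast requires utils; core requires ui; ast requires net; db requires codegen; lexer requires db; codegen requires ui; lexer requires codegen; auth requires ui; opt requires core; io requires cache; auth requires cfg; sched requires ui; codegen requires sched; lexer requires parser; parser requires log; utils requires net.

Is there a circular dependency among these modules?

DFS with white/gray/black marking, starting from cache:
cache gray
  codegen gray
    sched gray
      ui gray
      ui black
    sched black
    codegen→ui: ui black — skip
  codegen black
cache black
utils gray
  core gray
    core→ui: ui black — skip
  core black
  net gray
    net→sched: sched black — skip
    db gray
      db→sched: sched black — skip
      db→codegen: codegen black — skip
      cfg gray
        cfg→ui: ui black — skip
        cfg→sched: sched black — skip
      cfg black
    db black
  net black
  lexer gray
    parser gray
      log gray
        opt gray
          opt→cache: cache black — skip
          opt→core: core black — skip
        opt black
        log→core: core black — skip
      log black
    parser black
    lexer→log: log black — skip
    lexer→db: db black — skip
    lexer→codegen: codegen black — skip
  lexer black
  utils→parser: parser black — skip
  io gray
    io→cache: cache black — skip
    io→lexer: lexer black — skip
    io→net: net black — skip
    io→ui: ui black — skip
  io black
utils black
auth gray
  auth→ui: ui black — skip
  auth→log: log black — skip
  auth→cfg: cfg black — skip
auth black
ast gray
  ast→utils: utils black — skip
  ast→net: net black — skip
  ast→opt: opt black — skip
  ast→auth: auth black — skip
ast black
Every edge goes to a white or black vertex — no back edge, so the graph is acyclic.

No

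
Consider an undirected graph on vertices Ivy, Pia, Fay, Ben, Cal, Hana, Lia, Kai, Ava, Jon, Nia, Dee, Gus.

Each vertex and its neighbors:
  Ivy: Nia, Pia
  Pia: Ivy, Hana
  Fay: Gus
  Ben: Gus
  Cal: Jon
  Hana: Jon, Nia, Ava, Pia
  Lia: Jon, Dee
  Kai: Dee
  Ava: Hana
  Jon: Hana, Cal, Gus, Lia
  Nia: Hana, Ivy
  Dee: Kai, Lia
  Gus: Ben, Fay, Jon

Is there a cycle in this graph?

Yes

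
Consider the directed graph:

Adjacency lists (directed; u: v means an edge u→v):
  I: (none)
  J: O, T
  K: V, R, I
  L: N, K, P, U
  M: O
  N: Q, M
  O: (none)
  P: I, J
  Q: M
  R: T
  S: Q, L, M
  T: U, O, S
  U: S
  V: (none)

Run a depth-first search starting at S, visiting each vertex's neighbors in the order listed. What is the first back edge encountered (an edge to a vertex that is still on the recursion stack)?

U→S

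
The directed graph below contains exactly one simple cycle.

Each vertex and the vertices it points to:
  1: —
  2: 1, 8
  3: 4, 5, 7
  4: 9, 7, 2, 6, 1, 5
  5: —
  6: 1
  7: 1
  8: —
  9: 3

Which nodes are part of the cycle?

3, 4, 9

DFS with gray/black marking from 4:
4 gray
  9 gray
    3 gray
      3→4: 4 is gray → back edge
Back edge closes the cycle 4 → 9 → 3 → 4; its vertices are {3, 4, 9}.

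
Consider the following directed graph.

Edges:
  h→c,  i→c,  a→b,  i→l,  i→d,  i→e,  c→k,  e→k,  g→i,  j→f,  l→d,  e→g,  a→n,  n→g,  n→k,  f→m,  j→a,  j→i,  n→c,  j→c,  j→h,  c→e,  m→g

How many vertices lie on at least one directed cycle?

A vertex is on a directed cycle iff it belongs to a strongly connected component of size ≥ 2 (or has a self-loop).
The vertices on cycles are {c, e, g, i} — 4 in total.

4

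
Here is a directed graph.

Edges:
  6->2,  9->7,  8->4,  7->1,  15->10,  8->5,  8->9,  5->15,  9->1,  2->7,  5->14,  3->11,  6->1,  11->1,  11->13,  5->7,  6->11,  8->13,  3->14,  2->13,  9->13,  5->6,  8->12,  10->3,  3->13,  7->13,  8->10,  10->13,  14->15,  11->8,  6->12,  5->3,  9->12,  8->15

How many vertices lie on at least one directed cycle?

8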